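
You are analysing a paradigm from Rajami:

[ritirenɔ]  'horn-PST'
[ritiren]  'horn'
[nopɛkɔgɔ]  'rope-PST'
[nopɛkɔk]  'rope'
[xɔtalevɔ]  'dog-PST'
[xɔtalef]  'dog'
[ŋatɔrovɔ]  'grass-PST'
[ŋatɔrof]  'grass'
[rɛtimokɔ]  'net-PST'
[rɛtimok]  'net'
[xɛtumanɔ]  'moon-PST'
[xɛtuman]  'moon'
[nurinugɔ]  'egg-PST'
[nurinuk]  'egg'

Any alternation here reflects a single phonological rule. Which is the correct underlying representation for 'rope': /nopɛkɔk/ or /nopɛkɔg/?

In [nopɛkɔgɔ] and [nopɛkɔk] the final segment of 'rope' alternates: [g] ~ [k].
Compare 'net', with invariant [k] in [rɛtimokɔ] and [rɛtimok]: an analysis with underlying /k/ and a rule producing [g] before the PST suffix would wrongly predict alternation here too.
The underlying segment must be /g/; voiced obstruents become voiceless word-finally, yielding [k] there.

/nopɛkɔg/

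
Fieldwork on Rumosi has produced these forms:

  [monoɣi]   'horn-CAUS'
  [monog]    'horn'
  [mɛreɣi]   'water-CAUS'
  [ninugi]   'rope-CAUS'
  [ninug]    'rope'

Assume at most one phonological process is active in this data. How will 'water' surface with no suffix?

'horn' shows [ɣ] ~ [g] at the end of the stem ([monoɣi] vs [monog]).
If /g/ were underlying and a rule turned it into [ɣ] before the CAUS suffix, 'rope' would also alternate; but it has [g] in both [ninugi] and [ninug].
So /ɣ/ is underlying, and a rule of word-final hardening — voiced fricatives become stops word-finally — gives [g].
From [mɛreɣi] the stem 'water' is /mɛreɣ/; word-finally this yields [mɛreg].

[mɛreg]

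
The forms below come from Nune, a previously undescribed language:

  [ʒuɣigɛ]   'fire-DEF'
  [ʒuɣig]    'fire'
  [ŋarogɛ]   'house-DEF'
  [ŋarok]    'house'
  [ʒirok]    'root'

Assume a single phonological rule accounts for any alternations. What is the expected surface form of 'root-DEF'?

The stem for 'house' ends in [g] in [ŋarogɛ] but [k] in [ŋarok].
The stem 'fire' ([ʒuɣigɛ], [ʒuɣig]) shows [g] unchanged in both environments, so [g] cannot be basic with [k] derived in isolation.
The underlying segment must be /k/; voiceless stops become voiced between vowels, yielding [g] there.
From [ʒirok] the stem 'root' is /ʒirok/; between vowels this yields [ʒirogɛ].

[ʒirogɛ]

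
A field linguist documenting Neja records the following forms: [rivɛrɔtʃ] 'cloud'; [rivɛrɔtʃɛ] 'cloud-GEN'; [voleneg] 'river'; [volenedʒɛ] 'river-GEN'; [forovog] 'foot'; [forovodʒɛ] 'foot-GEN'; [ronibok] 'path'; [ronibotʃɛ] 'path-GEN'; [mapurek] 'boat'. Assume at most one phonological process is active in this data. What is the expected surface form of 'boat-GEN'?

[mapuretʃɛ]

In [ronibok] and [ronibotʃɛ] the final segment of 'path' alternates: [k] ~ [tʃ].
The stem 'cloud' ([rivɛrɔtʃ], [rivɛrɔtʃɛ]) shows [tʃ] unchanged in both environments, so [tʃ] cannot be basic with [k] derived in isolation.
Therefore /k/ is basic and [tʃ] is derived by palatalization before a front vowel (/k/ and /g/ become palato-alveolar [tʃ] and [dʒ] before a front vowel).
From [mapurek] the stem 'boat' is /mapurek/; before a front vowel this yields [mapuretʃɛ].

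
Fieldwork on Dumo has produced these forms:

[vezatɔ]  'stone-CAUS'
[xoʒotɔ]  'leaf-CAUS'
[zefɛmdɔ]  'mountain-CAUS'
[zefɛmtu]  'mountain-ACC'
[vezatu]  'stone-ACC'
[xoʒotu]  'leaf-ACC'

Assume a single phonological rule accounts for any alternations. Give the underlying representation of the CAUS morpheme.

/-dɔ/

The CAUS morpheme has two allomorphs, [-dɔ] and [-tɔ].
The ACC suffix, which begins with [t], is invariant after every stem; so [t] is not altered by any rule here.
The CAUS suffix is therefore /-dɔ/ underlyingly, with post-vocalic devoicing: voiced stops become voiceless after a vowel.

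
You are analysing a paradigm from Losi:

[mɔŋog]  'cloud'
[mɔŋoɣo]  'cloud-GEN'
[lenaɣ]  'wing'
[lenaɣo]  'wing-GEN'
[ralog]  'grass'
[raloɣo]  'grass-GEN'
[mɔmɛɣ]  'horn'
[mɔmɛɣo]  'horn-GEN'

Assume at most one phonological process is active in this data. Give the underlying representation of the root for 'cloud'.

/mɔŋog/

In [mɔŋog] and [mɔŋoɣo] the final segment of 'cloud' alternates: [g] ~ [ɣ].
If /ɣ/ were underlying and a rule turned it into [g] in isolation, 'horn' would also alternate; but it has [ɣ] in both [mɔmɛɣ] and [mɔmɛɣo].
Therefore /g/ is basic and [ɣ] is derived by intervocalic spirantization (voiced stops become fricatives between vowels).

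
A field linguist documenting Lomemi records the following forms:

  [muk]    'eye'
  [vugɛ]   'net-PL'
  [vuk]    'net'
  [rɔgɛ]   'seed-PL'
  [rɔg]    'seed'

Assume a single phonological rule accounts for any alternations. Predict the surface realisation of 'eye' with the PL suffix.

[mugɛ]

In [vugɛ] and [vuk] the final segment of 'net' alternates: [g] ~ [k].
But 'seed' keeps [g] in both environments ([rɔgɛ], [rɔg]), so there is no rule changing /g/ to [k] in isolation.
So /k/ is underlying, and a rule of intervocalic voicing — voiceless stops become voiced between vowels — gives [g].
From [muk] the stem 'eye' is /muk/; between vowels this yields [mugɛ].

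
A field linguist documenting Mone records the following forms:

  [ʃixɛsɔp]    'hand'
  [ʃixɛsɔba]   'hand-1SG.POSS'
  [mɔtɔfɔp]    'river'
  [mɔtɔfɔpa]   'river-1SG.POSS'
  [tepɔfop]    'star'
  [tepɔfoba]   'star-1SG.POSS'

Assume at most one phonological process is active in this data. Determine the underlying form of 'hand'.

The stem for 'hand' ends in [p] in [ʃixɛsɔp] but [b] in [ʃixɛsɔba].
Compare 'river', with invariant [p] in [mɔtɔfɔp] and [mɔtɔfɔpa]: an analysis with underlying /p/ and a rule producing [b] before the 1SG.POSS suffix would wrongly predict alternation here too.
The alternation reflects word-final obstruent devoicing: voiced obstruents become voiceless word-finally. /b/ is underlying.
The underlying form of 'hand' is therefore /ʃixɛsɔb/.

/ʃixɛsɔb/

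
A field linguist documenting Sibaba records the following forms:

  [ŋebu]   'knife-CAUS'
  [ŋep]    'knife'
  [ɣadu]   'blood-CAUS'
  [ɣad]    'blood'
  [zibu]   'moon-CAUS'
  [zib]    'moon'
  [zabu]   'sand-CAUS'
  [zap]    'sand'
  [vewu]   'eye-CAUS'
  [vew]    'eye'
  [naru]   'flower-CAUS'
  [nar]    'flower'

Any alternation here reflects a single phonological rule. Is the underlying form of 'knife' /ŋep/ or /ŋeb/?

'knife' shows [b] ~ [p] at the end of the stem ([ŋebu] vs [ŋep]).
Compare 'moon', with invariant [b] in [zibu] and [zib]: an analysis with underlying /b/ and a rule producing [p] in isolation would wrongly predict alternation here too.
Therefore /p/ is basic and [b] is derived by intervocalic voicing (voiceless stops become voiced between vowels).

/ŋep/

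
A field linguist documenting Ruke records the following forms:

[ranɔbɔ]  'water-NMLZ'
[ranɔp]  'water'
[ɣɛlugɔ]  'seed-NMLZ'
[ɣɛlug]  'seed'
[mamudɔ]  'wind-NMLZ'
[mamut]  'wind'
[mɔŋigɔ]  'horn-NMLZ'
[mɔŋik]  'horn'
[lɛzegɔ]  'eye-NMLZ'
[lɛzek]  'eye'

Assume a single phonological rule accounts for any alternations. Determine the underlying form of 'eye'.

In [lɛzegɔ] and [lɛzek] the final segment of 'eye' alternates: [g] ~ [k].
If /g/ were underlying and a rule turned it into [k] in isolation, 'seed' would also alternate; but it has [g] in both [ɣɛlugɔ] and [ɣɛlug].
The alternation reflects intervocalic voicing: voiceless stops become voiced between vowels. /k/ is underlying.

/lɛzek/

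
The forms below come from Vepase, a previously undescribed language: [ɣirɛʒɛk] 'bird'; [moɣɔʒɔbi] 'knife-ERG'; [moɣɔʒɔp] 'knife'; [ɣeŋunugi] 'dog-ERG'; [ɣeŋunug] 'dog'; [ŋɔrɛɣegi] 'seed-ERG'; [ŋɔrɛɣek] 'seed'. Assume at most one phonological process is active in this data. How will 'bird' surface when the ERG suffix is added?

In [ŋɔrɛɣegi] and [ŋɔrɛɣek] the final segment of 'seed' alternates: [g] ~ [k].
If /g/ were underlying and a rule turned it into [k] in isolation, 'dog' would also alternate; but it has [g] in both [ɣeŋunugi] and [ɣeŋunug].
So /k/ is underlying, and a rule of intervocalic voicing — voiceless stops become voiced between vowels — gives [g].
The one attested form of 'bird', [ɣirɛʒɛk], shows underlying /ɣirɛʒɛk/. Applying the same rule between vowels gives [ɣirɛʒɛgi].

[ɣirɛʒɛgi]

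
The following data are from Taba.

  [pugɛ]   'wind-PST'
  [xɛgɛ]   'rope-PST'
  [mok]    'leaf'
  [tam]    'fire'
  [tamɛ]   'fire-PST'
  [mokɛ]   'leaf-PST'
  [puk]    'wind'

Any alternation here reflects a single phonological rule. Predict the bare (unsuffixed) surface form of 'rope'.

In [pugɛ] and [puk] the final segment of 'wind' alternates: [g] ~ [k].
If /k/ were underlying and a rule turned it into [g] before the PST suffix, 'leaf' would also alternate; but it has [k] in both [mokɛ] and [mok].
The underlying segment must be /g/; voiced obstruents become voiceless word-finally, yielding [k] there.
From [xɛgɛ] the stem 'rope' is /xɛg/; word-finally this yields [xɛk].

[xɛk]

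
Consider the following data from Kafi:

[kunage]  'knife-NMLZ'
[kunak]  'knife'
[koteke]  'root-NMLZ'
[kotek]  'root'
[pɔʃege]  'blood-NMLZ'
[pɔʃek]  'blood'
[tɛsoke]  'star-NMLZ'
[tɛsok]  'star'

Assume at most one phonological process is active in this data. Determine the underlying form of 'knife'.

/kunag/

In [kunage] and [kunak] the final segment of 'knife' alternates: [g] ~ [k].
Compare 'star', with invariant [k] in [tɛsoke] and [tɛsok]: an analysis with underlying /k/ and a rule producing [g] before the NMLZ suffix would wrongly predict alternation here too.
The alternation reflects word-final obstruent devoicing: voiced obstruents become voiceless word-finally. /g/ is underlying.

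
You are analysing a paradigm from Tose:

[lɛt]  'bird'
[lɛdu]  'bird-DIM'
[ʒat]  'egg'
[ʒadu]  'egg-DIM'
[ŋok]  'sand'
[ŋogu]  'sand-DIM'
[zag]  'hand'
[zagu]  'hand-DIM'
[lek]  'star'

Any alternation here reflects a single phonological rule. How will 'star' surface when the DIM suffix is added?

In [ŋok] and [ŋogu] the final segment of 'sand' alternates: [k] ~ [g].
The stem 'hand' ([zag], [zagu]) shows [g] unchanged in both environments, so [g] cannot be basic with [k] derived in isolation.
The alternation reflects intervocalic voicing: voiceless stops become voiced between vowels. /k/ is underlying.
From [lek] the stem 'star' is /lek/; between vowels this yields [legu].

[legu]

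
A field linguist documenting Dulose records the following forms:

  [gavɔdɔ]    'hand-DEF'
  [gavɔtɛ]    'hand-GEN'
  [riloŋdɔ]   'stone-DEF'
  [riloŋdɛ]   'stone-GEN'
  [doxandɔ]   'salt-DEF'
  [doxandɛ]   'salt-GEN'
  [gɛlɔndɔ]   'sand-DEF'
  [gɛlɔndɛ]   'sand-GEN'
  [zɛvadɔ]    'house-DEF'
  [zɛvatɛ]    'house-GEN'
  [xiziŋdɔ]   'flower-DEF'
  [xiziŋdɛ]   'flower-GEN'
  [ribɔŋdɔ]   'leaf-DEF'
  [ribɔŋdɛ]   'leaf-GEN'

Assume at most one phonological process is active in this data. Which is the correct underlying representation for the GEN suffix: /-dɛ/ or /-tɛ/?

The GEN suffix surfaces as [-dɛ] and [-tɛ], depending on the final segment of the stem.
The DEF suffix, which begins with [d], is invariant after every stem; so [d] is not altered by any rule here.
The GEN suffix is therefore /-tɛ/ underlyingly, with post-nasal voicing: voiceless stops become voiced after a nasal.

/-tɛ/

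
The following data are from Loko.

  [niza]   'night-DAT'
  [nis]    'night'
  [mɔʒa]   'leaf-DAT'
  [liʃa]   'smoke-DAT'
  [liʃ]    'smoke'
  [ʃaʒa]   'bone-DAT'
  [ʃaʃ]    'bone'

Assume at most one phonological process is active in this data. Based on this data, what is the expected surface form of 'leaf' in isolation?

[mɔʃ]

The stem for 'bone' ends in [ʒ] in [ʃaʒa] but [ʃ] in [ʃaʃ].
If /ʃ/ were underlying and a rule turned it into [ʒ] before the DAT suffix, 'smoke' would also alternate; but it has [ʃ] in both [liʃa] and [liʃ].
The underlying segment must be /ʒ/; voiced obstruents become voiceless word-finally, yielding [ʃ] there.
The one attested form of 'leaf', [mɔʒa], shows underlying /mɔʒ/. Applying the same rule word-finally gives [mɔʃ].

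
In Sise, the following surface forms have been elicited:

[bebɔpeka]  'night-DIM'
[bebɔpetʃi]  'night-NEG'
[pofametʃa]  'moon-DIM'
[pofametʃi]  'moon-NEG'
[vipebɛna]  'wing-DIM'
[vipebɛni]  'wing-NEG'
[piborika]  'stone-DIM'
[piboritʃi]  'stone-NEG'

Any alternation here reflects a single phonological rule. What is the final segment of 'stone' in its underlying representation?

/k/

The root 'stone' surfaces as [piborika] and [piboritʃi], with a stem-final [k] ~ [tʃ] alternation.
But 'moon' keeps [tʃ] in both environments ([pofametʃa], [pofametʃi]), so there is no rule changing /tʃ/ to [k] before the DIM suffix.
Therefore /k/ is basic and [tʃ] is derived by palatalization before a front vowel (/k/ becomes palato-alveolar [tʃ] before a front vowel).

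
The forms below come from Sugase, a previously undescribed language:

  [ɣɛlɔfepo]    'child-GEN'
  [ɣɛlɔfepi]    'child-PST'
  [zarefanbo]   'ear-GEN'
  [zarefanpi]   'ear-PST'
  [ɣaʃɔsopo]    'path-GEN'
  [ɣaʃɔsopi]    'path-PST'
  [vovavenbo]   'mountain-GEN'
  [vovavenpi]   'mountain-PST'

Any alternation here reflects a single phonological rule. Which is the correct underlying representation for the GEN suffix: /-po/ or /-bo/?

The GEN morpheme has two allomorphs, [-bo] and [-po].
By contrast the PST suffix keeps its initial [p] throughout — that segment must be underlying.
The GEN suffix is therefore /-bo/ underlyingly, with post-vocalic devoicing: voiced stops become voiceless after a vowel.

/-bo/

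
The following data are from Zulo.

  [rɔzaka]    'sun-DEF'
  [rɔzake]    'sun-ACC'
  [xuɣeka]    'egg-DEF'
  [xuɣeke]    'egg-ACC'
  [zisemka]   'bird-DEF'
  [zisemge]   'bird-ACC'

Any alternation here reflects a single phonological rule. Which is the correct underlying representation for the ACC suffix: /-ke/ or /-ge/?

The ACC suffix surfaces as [-ge] and [-ke], depending on the final segment of the stem.
By contrast the DEF suffix keeps its initial [k] throughout — that segment must be underlying.
So the underlying form is /-ge/, and voiced stops become voiceless after a vowel.

/-ge/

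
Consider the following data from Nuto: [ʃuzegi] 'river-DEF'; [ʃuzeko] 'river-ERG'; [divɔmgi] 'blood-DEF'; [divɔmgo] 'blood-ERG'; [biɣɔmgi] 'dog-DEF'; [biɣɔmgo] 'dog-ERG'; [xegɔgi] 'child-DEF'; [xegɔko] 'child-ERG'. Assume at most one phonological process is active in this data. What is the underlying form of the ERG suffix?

The ERG morpheme has two allomorphs, [-go] and [-ko].
By contrast the DEF suffix keeps its initial [g] throughout — that segment must be underlying.
So the underlying form is /-ko/, and voiceless stops become voiced after a nasal.

/-ko/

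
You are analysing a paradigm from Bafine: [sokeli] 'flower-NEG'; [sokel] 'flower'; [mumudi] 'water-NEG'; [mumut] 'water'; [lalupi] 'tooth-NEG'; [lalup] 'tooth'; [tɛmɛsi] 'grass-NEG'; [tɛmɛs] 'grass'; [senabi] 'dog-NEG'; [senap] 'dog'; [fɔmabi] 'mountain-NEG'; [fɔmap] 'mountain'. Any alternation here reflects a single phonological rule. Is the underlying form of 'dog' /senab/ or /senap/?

The root 'dog' surfaces as [senabi] and [senap], with a stem-final [b] ~ [p] alternation.
The stem 'tooth' ([lalupi], [lalup]) shows [p] unchanged in both environments, so [p] cannot be basic with [b] derived before the NEG suffix.
Therefore /b/ is basic and [p] is derived by word-final obstruent devoicing (voiced obstruents become voiceless word-finally).

/senab/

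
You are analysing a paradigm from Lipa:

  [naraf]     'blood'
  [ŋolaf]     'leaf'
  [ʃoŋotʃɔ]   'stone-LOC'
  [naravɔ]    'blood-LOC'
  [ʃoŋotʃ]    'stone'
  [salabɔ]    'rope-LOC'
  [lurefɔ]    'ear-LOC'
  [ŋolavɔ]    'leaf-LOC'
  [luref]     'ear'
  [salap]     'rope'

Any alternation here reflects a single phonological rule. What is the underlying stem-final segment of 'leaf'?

/v/

The stem for 'leaf' ends in [v] in [ŋolavɔ] but [f] in [ŋolaf].
The stem 'ear' ([lurefɔ], [luref]) shows [f] unchanged in both environments, so [f] cannot be basic with [v] derived before the LOC suffix.
The alternation reflects word-final obstruent devoicing: voiced obstruents become voiceless word-finally. /v/ is underlying.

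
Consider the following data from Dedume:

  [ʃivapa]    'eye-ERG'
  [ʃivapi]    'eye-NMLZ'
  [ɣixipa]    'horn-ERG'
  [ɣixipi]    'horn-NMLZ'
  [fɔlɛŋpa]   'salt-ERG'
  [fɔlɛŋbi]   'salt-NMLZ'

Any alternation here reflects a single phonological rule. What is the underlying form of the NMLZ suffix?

/-bi/

The NMLZ suffix surfaces as [-bi] and [-pi], depending on the final segment of the stem.
The ERG suffix, which begins with [p], is invariant after every stem; so [p] is not altered by any rule here.
The NMLZ suffix is therefore /-bi/ underlyingly, with post-vocalic devoicing: voiced stops become voiceless after a vowel.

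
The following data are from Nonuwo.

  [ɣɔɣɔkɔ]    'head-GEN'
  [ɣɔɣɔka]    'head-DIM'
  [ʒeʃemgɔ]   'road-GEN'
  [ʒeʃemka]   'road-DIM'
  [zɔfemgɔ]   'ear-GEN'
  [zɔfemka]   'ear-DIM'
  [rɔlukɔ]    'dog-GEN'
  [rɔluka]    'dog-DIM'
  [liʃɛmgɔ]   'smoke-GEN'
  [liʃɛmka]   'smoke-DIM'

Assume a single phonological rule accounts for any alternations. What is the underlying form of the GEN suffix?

/-gɔ/

The GEN morpheme has two allomorphs, [-gɔ] and [-kɔ].
The DIM suffix, which begins with [k], is invariant after every stem; so [k] is not altered by any rule here.
So the underlying form is /-gɔ/, and voiced stops become voiceless after a vowel.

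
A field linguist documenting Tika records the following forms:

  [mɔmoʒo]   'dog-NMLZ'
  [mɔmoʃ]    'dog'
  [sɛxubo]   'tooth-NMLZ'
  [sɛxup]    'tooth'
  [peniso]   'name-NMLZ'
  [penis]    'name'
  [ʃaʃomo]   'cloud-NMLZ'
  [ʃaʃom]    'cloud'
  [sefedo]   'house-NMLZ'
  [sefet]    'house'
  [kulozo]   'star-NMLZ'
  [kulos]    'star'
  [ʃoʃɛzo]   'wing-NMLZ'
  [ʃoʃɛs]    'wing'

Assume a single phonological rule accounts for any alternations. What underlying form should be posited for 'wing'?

The root 'wing' surfaces as [ʃoʃɛzo] and [ʃoʃɛs], with a stem-final [z] ~ [s] alternation.
If /s/ were underlying and a rule turned it into [z] before the NMLZ suffix, 'name' would also alternate; but it has [s] in both [peniso] and [penis].
Therefore /z/ is basic and [s] is derived by word-final obstruent devoicing (voiced obstruents become voiceless word-finally).

/ʃoʃɛz/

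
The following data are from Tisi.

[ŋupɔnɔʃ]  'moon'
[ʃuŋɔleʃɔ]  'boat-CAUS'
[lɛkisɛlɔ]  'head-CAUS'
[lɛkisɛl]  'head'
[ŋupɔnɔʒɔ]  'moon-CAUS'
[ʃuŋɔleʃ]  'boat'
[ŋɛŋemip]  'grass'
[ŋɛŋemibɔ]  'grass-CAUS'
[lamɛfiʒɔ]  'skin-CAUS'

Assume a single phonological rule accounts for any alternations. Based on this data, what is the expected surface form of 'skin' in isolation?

[lamɛfiʃ]

The stem for 'moon' ends in [ʒ] in [ŋupɔnɔʒɔ] but [ʃ] in [ŋupɔnɔʃ].
The stem 'boat' ([ʃuŋɔleʃɔ], [ʃuŋɔleʃ]) shows [ʃ] unchanged in both environments, so [ʃ] cannot be basic with [ʒ] derived before the CAUS suffix.
The underlying segment must be /ʒ/; voiced obstruents become voiceless word-finally, yielding [ʃ] there.
From [lamɛfiʒɔ] the stem 'skin' is /lamɛfiʒ/; word-finally this yields [lamɛfiʃ].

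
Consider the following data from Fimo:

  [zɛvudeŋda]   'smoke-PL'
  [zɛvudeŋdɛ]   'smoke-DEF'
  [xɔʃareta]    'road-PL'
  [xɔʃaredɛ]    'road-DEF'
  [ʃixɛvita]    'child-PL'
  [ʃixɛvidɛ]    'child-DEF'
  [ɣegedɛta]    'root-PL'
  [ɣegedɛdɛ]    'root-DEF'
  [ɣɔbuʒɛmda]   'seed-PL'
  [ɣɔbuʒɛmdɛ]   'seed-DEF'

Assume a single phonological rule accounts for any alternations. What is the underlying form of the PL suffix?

The PL morpheme has two allomorphs, [-da] and [-ta].
By contrast the DEF suffix keeps its initial [d] throughout — that segment must be underlying.
The PL suffix is therefore /-ta/ underlyingly, with post-nasal voicing: voiceless stops become voiced after a nasal.

/-ta/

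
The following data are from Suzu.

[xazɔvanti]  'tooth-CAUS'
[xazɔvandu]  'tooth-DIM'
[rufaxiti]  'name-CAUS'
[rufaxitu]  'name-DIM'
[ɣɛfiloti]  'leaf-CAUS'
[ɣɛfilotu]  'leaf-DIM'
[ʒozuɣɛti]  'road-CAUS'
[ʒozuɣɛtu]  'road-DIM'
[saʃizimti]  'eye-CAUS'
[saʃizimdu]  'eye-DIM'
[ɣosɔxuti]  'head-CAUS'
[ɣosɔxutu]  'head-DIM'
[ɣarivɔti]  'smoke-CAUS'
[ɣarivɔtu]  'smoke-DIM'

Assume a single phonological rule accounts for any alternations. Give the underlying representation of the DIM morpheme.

The DIM suffix surfaces as [-du] and [-tu], depending on the final segment of the stem.
By contrast the CAUS suffix keeps its initial [t] throughout — that segment must be underlying.
The DIM suffix is therefore /-du/ underlyingly, with post-vocalic devoicing: voiced stops become voiceless after a vowel.

/-du/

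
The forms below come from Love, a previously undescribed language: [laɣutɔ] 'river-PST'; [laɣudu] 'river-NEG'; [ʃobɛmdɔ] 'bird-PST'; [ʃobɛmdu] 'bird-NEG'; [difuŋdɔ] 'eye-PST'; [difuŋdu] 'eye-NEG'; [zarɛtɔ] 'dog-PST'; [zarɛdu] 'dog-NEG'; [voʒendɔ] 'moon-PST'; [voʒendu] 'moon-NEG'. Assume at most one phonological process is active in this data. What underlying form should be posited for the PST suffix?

/-tɔ/

The PST morpheme has two allomorphs, [-dɔ] and [-tɔ].
By contrast the NEG suffix keeps its initial [d] throughout — that segment must be underlying.
So the underlying form is /-tɔ/, and voiceless stops become voiced after a nasal.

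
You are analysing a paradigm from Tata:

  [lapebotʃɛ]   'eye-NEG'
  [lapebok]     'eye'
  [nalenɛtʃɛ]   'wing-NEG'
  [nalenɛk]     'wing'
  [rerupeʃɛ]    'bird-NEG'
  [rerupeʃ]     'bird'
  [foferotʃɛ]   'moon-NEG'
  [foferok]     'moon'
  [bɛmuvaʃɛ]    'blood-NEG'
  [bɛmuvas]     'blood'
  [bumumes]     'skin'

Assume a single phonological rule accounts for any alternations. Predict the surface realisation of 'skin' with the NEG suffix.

[bumumeʃɛ]

'blood' shows [ʃ] ~ [s] at the end of the stem ([bɛmuvaʃɛ] vs [bɛmuvas]).
If /ʃ/ were underlying and a rule turned it into [s] in isolation, 'bird' would also alternate; but it has [ʃ] in both [rerupeʃɛ] and [rerupeʃ].
Therefore /s/ is basic and [ʃ] is derived by palatalization before a front vowel (/k/ and /s/ become palato-alveolar [tʃ] and [ʃ] before a front vowel).
From [bumumes] the stem 'skin' is /bumumes/; before a front vowel this yields [bumumeʃɛ].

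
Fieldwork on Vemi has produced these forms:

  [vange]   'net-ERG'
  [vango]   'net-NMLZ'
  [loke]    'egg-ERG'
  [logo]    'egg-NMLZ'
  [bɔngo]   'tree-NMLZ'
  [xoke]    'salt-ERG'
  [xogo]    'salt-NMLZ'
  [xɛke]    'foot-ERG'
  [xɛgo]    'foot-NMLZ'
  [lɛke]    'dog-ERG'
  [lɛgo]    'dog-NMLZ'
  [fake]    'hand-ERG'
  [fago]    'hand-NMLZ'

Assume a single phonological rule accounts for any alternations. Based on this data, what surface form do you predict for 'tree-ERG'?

[bɔnge]

The ERG suffix surfaces as [-ge] and [-ke], depending on the final segment of the stem.
The NMLZ suffix, which begins with [g], is invariant after every stem; so [g] is not altered by any rule here.
So the underlying form is /-ke/, and voiceless stops become voiced after a nasal.
After 'tree', which ends in a nasal, the suffix surfaces as [-ge], giving [bɔnge].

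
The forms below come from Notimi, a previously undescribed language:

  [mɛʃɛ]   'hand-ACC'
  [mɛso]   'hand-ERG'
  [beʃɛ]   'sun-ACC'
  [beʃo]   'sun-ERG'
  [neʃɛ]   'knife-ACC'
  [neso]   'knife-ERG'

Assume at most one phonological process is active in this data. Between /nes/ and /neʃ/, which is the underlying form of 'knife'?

'knife' shows [ʃ] ~ [s] at the end of the stem ([neʃɛ] vs [neso]).
If /ʃ/ were underlying and a rule turned it into [s] before the ERG suffix, 'sun' would also alternate; but it has [ʃ] in both [beʃɛ] and [beʃo].
So /s/ is underlying, and a rule of palatalization before a front vowel — /s/ becomes palato-alveolar [ʃ] before a front vowel — gives [ʃ].

/nes/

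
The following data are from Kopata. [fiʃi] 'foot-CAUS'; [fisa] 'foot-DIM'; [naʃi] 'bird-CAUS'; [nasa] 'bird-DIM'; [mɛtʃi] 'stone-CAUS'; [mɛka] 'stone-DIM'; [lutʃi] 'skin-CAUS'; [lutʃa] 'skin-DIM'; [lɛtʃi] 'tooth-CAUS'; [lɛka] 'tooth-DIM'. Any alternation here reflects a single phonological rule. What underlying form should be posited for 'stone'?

The stem for 'stone' ends in [tʃ] in [mɛtʃi] but [k] in [mɛka].
The stem 'skin' ([lutʃi], [lutʃa]) shows [tʃ] unchanged in both environments, so [tʃ] cannot be basic with [k] derived before the DIM suffix.
The underlying segment must be /k/; /k/ and /s/ become palato-alveolar [tʃ] and [ʃ] before a front vowel, yielding [tʃ] there.

/mɛk/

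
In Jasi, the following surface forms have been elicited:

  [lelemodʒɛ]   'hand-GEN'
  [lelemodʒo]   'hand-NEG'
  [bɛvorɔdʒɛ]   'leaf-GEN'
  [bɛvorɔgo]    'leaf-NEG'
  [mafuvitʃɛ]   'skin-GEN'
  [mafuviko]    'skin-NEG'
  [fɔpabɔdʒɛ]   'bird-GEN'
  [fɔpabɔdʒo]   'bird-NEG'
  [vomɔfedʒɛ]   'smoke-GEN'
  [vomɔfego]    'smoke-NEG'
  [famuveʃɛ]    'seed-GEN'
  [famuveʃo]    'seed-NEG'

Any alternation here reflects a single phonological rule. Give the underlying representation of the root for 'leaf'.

'leaf' shows [dʒ] ~ [g] at the end of the stem ([bɛvorɔdʒɛ] vs [bɛvorɔgo]).
If /dʒ/ were underlying and a rule turned it into [g] before the NEG suffix, 'bird' would also alternate; but it has [dʒ] in both [fɔpabɔdʒɛ] and [fɔpabɔdʒo].
So /g/ is underlying, and a rule of palatalization before a front vowel — /k/ and /g/ become palato-alveolar [tʃ] and [dʒ] before a front vowel — gives [dʒ].
So 'leaf' = /bɛvorɔg/.

/bɛvorɔg/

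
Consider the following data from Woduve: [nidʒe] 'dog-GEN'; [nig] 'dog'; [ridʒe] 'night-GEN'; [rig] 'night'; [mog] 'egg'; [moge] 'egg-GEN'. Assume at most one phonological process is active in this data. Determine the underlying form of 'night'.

The root 'night' surfaces as [ridʒe] and [rig], with a stem-final [dʒ] ~ [g] alternation.
Compare 'egg', with invariant [g] in [moge] and [mog]: an analysis with underlying /g/ and a rule producing [dʒ] before the GEN suffix would wrongly predict alternation here too.
The underlying segment must be /dʒ/; palato-alveolar /dʒ/ becomes [g] when no front vowel follows, yielding [g] there.

/ridʒ/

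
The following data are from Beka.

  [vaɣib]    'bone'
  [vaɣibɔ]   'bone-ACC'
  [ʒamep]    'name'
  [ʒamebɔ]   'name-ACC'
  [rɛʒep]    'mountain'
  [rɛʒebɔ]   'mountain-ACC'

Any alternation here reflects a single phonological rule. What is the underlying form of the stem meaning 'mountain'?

The root 'mountain' surfaces as [rɛʒep] and [rɛʒebɔ], with a stem-final [p] ~ [b] alternation.
If /b/ were underlying and a rule turned it into [p] in isolation, 'bone' would also alternate; but it has [b] in both [vaɣib] and [vaɣibɔ].
So /p/ is underlying, and a rule of intervocalic voicing — voiceless stops become voiced between vowels — gives [b].

/rɛʒep/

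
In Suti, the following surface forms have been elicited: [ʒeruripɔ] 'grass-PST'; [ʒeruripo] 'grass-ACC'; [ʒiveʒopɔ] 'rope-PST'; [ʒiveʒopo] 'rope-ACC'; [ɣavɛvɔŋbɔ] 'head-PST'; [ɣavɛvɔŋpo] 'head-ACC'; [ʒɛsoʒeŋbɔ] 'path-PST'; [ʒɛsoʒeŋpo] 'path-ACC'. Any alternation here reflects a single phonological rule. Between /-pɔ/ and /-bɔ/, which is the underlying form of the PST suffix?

The PST suffix surfaces as [-bɔ] and [-pɔ], depending on the final segment of the stem.
By contrast the ACC suffix keeps its initial [p] throughout — that segment must be underlying.
The PST suffix is therefore /-bɔ/ underlyingly, with post-vocalic devoicing: voiced stops become voiceless after a vowel.

/-bɔ/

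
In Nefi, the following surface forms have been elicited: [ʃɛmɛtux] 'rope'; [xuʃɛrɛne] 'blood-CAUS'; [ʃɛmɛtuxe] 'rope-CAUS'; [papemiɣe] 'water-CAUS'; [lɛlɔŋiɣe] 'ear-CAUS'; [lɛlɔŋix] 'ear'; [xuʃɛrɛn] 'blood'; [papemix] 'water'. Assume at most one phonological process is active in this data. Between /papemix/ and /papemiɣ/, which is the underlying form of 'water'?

/papemiɣ/

In [papemiɣe] and [papemix] the final segment of 'water' alternates: [ɣ] ~ [x].
The stem 'rope' ([ʃɛmɛtuxe], [ʃɛmɛtux]) shows [x] unchanged in both environments, so [x] cannot be basic with [ɣ] derived before the CAUS suffix.
The alternation reflects word-final obstruent devoicing: voiced obstruents become voiceless word-finally. /ɣ/ is underlying.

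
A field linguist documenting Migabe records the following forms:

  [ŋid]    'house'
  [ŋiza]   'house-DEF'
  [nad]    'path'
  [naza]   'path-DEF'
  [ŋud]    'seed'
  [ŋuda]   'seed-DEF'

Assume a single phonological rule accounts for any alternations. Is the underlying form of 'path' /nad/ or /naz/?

/naz/

The root 'path' surfaces as [nad] and [naza], with a stem-final [d] ~ [z] alternation.
If /d/ were underlying and a rule turned it into [z] before the DEF suffix, 'seed' would also alternate; but it has [d] in both [ŋud] and [ŋuda].
So /z/ is underlying, and a rule of word-final hardening — voiced fricatives become stops word-finally — gives [d].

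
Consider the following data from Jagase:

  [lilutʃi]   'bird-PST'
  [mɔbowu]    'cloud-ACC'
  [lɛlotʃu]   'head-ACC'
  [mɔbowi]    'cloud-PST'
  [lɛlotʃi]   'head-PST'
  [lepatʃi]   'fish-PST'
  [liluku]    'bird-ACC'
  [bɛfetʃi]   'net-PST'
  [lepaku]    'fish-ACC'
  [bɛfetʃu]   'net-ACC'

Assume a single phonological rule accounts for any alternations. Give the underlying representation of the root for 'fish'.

The root 'fish' surfaces as [lepaku] and [lepatʃi], with a stem-final [k] ~ [tʃ] alternation.
The stem 'net' ([bɛfetʃu], [bɛfetʃi]) shows [tʃ] unchanged in both environments, so [tʃ] cannot be basic with [k] derived before the ACC suffix.
Therefore /k/ is basic and [tʃ] is derived by palatalization before a front vowel (/k/ becomes palato-alveolar [tʃ] before a front vowel).
The underlying form of 'fish' is therefore /lepak/.

/lepak/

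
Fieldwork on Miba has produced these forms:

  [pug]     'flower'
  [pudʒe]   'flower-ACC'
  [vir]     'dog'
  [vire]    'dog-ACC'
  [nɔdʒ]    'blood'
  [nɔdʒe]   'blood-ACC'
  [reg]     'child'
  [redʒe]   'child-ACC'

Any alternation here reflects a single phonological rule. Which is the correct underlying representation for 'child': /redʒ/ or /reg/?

The root 'child' surfaces as [reg] and [redʒe], with a stem-final [g] ~ [dʒ] alternation.
Compare 'blood', with invariant [dʒ] in [nɔdʒ] and [nɔdʒe]: an analysis with underlying /dʒ/ and a rule producing [g] in isolation would wrongly predict alternation here too.
So /g/ is underlying, and a rule of palatalization before a front vowel — /g/ becomes palato-alveolar [dʒ] before a front vowel — gives [dʒ].

/reg/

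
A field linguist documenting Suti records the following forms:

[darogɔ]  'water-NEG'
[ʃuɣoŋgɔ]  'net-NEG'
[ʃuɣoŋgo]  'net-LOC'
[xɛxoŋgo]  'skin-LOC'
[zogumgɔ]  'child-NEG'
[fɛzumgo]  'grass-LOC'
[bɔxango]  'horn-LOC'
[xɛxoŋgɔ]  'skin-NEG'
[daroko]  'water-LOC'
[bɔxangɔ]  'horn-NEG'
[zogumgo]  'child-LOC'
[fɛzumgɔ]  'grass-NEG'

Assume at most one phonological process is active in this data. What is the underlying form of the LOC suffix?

The LOC morpheme has two allomorphs, [-go] and [-ko].
By contrast the NEG suffix keeps its initial [g] throughout — that segment must be underlying.
The LOC suffix is therefore /-ko/ underlyingly, with post-nasal voicing: voiceless stops become voiced after a nasal.

/-ko/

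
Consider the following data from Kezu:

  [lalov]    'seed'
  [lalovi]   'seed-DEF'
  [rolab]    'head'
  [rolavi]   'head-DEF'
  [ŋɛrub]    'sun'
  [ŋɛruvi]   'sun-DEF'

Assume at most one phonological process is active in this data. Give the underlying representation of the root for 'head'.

In [rolab] and [rolavi] the final segment of 'head' alternates: [b] ~ [v].
The stem 'seed' ([lalov], [lalovi]) shows [v] unchanged in both environments, so [v] cannot be basic with [b] derived in isolation.
The underlying segment must be /b/; voiced stops become fricatives between vowels, yielding [v] there.
So 'head' = /rolab/.

/rolab/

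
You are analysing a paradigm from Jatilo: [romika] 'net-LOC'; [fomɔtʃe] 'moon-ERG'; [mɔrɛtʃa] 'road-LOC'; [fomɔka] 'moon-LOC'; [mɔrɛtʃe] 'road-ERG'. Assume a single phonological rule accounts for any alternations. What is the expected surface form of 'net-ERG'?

[romitʃe]

'moon' shows [tʃ] ~ [k] at the end of the stem ([fomɔtʃe] vs [fomɔka]).
The stem 'road' ([mɔrɛtʃe], [mɔrɛtʃa]) shows [tʃ] unchanged in both environments, so [tʃ] cannot be basic with [k] derived before the LOC suffix.
Therefore /k/ is basic and [tʃ] is derived by palatalization before a front vowel (/k/ becomes palato-alveolar [tʃ] before a front vowel).
The one attested form of 'net', [romika], shows underlying /romik/. Applying the same rule before a front vowel gives [romitʃe].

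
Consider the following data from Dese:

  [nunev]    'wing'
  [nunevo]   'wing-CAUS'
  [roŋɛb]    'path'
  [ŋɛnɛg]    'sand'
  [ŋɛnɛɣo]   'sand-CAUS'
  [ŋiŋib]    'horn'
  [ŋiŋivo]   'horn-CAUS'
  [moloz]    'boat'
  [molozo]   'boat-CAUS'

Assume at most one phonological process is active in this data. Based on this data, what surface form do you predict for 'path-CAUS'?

[roŋɛvo]

The root 'horn' surfaces as [ŋiŋib] and [ŋiŋivo], with a stem-final [b] ~ [v] alternation.
If /v/ were underlying and a rule turned it into [b] in isolation, 'wing' would also alternate; but it has [v] in both [nunev] and [nunevo].
Therefore /b/ is basic and [v] is derived by intervocalic spirantization (voiced stops become fricatives between vowels).
The one attested form of 'path', [roŋɛb], shows underlying /roŋɛb/. Applying the same rule between vowels gives [roŋɛvo].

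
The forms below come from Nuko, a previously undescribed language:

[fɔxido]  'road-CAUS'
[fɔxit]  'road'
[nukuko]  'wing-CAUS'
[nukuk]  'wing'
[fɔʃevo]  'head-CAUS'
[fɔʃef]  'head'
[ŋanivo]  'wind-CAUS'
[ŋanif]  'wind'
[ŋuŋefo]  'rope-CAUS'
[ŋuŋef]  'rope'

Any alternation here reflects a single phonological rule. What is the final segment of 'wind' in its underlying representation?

/v/

'wind' shows [v] ~ [f] at the end of the stem ([ŋanivo] vs [ŋanif]).
But 'rope' keeps [f] in both environments ([ŋuŋefo], [ŋuŋef]), so there is no rule changing /f/ to [v] before the CAUS suffix.
So /v/ is underlying, and a rule of word-final obstruent devoicing — voiced obstruents become voiceless word-finally — gives [f].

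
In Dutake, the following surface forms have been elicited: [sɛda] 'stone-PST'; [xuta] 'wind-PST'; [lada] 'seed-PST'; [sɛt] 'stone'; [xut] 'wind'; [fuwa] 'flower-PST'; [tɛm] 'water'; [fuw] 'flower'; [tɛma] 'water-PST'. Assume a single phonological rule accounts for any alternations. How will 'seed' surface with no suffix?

[lat]

The root 'stone' surfaces as [sɛt] and [sɛda], with a stem-final [t] ~ [d] alternation.
The stem 'wind' ([xut], [xuta]) shows [t] unchanged in both environments, so [t] cannot be basic with [d] derived before the PST suffix.
Therefore /d/ is basic and [t] is derived by word-final obstruent devoicing (voiced obstruents become voiceless word-finally).
From [lada] the stem 'seed' is /lad/; word-finally this yields [lat].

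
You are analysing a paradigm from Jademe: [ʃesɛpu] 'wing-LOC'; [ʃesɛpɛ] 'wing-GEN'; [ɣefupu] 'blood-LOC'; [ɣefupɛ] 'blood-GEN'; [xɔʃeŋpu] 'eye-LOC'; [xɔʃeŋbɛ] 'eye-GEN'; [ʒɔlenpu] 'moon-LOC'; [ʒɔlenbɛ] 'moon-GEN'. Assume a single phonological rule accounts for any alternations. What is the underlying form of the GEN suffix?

The GEN suffix surfaces as [-bɛ] and [-pɛ], depending on the final segment of the stem.
By contrast the LOC suffix keeps its initial [p] throughout — that segment must be underlying.
So the underlying form is /-bɛ/, and voiced stops become voiceless after a vowel.

/-bɛ/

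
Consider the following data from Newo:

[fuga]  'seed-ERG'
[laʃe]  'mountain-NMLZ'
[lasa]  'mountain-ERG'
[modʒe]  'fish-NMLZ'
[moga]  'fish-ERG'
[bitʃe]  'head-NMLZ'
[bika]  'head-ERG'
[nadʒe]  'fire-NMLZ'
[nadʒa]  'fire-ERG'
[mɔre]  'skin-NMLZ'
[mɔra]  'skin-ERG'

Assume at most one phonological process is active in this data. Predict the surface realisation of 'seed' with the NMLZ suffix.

[fudʒe]

The stem for 'fish' ends in [dʒ] in [modʒe] but [g] in [moga].
But 'fire' keeps [dʒ] in both environments ([nadʒe], [nadʒa]), so there is no rule changing /dʒ/ to [g] before the ERG suffix.
So /g/ is underlying, and a rule of palatalization before a front vowel — /k/, /g/ and /s/ become palato-alveolar [tʃ], [dʒ] and [ʃ] before a front vowel — gives [dʒ].
From [fuga] the stem 'seed' is /fug/; before a front vowel this yields [fudʒe].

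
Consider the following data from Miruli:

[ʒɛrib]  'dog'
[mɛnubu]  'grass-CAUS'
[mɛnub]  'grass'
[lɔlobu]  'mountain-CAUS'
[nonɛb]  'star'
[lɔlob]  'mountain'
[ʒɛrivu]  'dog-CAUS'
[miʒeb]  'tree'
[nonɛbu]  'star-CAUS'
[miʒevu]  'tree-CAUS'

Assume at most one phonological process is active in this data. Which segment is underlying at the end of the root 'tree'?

'tree' shows [b] ~ [v] at the end of the stem ([miʒeb] vs [miʒevu]).
If /b/ were underlying and a rule turned it into [v] before the CAUS suffix, 'mountain' would also alternate; but it has [b] in both [lɔlob] and [lɔlobu].
The alternation reflects word-final hardening: voiced fricatives become stops word-finally. /v/ is underlying.

/v/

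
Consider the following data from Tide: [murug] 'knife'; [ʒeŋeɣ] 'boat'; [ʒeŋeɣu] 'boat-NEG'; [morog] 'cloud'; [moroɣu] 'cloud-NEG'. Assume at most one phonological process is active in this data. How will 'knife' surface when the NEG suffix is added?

[muruɣu]

In [morog] and [moroɣu] the final segment of 'cloud' alternates: [g] ~ [ɣ].
Compare 'boat', with invariant [ɣ] in [ʒeŋeɣ] and [ʒeŋeɣu]: an analysis with underlying /ɣ/ and a rule producing [g] in isolation would wrongly predict alternation here too.
So /g/ is underlying, and a rule of intervocalic spirantization — voiced stops become fricatives between vowels — gives [ɣ].
The one attested form of 'knife', [murug], shows underlying /murug/. Applying the same rule between vowels gives [muruɣu].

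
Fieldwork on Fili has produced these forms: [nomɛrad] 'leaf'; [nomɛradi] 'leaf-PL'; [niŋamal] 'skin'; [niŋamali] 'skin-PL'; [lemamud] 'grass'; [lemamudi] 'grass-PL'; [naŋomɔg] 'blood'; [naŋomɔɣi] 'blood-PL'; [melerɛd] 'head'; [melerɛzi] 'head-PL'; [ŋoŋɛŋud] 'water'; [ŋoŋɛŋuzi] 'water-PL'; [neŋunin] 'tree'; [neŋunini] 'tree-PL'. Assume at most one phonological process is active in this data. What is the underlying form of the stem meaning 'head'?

'head' shows [d] ~ [z] at the end of the stem ([melerɛd] vs [melerɛzi]).
The stem 'leaf' ([nomɛrad], [nomɛradi]) shows [d] unchanged in both environments, so [d] cannot be basic with [z] derived before the PL suffix.
The underlying segment must be /z/; voiced fricatives become stops word-finally, yielding [d] there.

/melerɛz/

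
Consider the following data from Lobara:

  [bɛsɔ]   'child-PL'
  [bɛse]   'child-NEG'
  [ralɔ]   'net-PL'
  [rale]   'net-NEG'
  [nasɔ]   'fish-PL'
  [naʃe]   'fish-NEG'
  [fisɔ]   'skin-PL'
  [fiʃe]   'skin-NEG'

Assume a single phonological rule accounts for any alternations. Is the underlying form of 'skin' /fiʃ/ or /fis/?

/fiʃ/

The stem for 'skin' ends in [s] in [fisɔ] but [ʃ] in [fiʃe].
Compare 'child', with invariant [s] in [bɛsɔ] and [bɛse]: an analysis with underlying /s/ and a rule producing [ʃ] before the NEG suffix would wrongly predict alternation here too.
So /ʃ/ is underlying, and a rule of depalatalization — palato-alveolar /ʃ/ becomes [s] when no front vowel follows — gives [s].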